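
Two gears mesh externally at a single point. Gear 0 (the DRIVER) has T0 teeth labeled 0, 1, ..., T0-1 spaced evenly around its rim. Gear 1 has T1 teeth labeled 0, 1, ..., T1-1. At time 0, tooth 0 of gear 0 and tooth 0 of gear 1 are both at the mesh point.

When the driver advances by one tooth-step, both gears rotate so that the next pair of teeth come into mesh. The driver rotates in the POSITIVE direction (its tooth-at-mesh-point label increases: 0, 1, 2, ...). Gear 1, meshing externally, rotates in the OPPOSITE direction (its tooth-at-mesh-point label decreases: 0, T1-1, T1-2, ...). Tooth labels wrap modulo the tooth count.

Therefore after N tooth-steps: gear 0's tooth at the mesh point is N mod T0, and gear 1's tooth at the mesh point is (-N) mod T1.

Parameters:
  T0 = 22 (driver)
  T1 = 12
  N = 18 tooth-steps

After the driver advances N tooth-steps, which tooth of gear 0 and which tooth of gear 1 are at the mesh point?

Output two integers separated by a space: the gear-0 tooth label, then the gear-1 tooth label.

Gear 0 (driver, T0=22): tooth at mesh = N mod T0
  18 = 0 * 22 + 18, so 18 mod 22 = 18
  gear 0 tooth = 18
Gear 1 (driven, T1=12): tooth at mesh = (-N) mod T1
  18 = 1 * 12 + 6, so 18 mod 12 = 6
  (-18) mod 12 = (-6) mod 12 = 12 - 6 = 6
Mesh after 18 steps: gear-0 tooth 18 meets gear-1 tooth 6

Answer: 18 6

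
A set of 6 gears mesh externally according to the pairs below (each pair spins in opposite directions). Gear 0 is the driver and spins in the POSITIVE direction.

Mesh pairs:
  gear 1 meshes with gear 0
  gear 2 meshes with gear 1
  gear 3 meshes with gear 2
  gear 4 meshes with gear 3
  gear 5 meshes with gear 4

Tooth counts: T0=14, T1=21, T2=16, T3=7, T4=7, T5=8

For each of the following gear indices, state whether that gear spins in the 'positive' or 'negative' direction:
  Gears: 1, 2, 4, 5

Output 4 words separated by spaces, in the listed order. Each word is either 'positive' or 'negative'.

Answer: negative positive positive negative

Derivation:
Gear 0 (driver): positive (depth 0)
  gear 1: meshes with gear 0 -> depth 1 -> negative (opposite of gear 0)
  gear 2: meshes with gear 1 -> depth 2 -> positive (opposite of gear 1)
  gear 3: meshes with gear 2 -> depth 3 -> negative (opposite of gear 2)
  gear 4: meshes with gear 3 -> depth 4 -> positive (opposite of gear 3)
  gear 5: meshes with gear 4 -> depth 5 -> negative (opposite of gear 4)
Queried indices 1, 2, 4, 5 -> negative, positive, positive, negative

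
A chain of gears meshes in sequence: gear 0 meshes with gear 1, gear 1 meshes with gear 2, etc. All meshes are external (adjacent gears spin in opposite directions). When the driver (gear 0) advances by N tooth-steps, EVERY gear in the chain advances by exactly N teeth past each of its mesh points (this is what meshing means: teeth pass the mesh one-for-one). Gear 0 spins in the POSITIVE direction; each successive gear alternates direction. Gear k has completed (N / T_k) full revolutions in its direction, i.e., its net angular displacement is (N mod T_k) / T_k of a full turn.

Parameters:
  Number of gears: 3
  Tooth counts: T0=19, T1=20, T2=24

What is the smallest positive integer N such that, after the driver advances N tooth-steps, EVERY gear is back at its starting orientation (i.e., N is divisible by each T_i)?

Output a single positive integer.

Answer: 2280

Derivation:
Gear k returns to start when N is a multiple of T_k.
All gears at start simultaneously when N is a common multiple of [19, 20, 24]; the smallest such N is lcm(19, 20, 24).
Start: lcm = T0 = 19
Fold in T1=20: gcd(19, 20) = 1; lcm(19, 20) = 19 * 20 / 1 = 380 / 1 = 380
Fold in T2=24: gcd(380, 24) = 4; lcm(380, 24) = 380 * 24 / 4 = 9120 / 4 = 2280
Full cycle length = 2280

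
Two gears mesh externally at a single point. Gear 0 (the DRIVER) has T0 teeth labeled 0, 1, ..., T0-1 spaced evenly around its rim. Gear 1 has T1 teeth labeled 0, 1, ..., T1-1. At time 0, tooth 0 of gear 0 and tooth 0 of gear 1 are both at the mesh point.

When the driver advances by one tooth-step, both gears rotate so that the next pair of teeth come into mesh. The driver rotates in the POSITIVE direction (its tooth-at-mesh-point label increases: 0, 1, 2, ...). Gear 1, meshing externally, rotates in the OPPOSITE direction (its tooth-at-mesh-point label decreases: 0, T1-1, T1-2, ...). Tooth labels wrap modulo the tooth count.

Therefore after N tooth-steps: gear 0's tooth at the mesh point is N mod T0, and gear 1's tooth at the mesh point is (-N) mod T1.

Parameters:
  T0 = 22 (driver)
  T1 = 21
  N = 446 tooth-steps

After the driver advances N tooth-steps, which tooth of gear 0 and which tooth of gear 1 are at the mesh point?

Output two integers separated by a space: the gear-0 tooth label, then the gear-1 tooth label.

Gear 0 (driver, T0=22): tooth at mesh = N mod T0
  446 = 20 * 22 + 6, so 446 mod 22 = 6
  gear 0 tooth = 6
Gear 1 (driven, T1=21): tooth at mesh = (-N) mod T1
  446 = 21 * 21 + 5, so 446 mod 21 = 5
  (-446) mod 21 = (-5) mod 21 = 21 - 5 = 16
Mesh after 446 steps: gear-0 tooth 6 meets gear-1 tooth 16

Answer: 6 16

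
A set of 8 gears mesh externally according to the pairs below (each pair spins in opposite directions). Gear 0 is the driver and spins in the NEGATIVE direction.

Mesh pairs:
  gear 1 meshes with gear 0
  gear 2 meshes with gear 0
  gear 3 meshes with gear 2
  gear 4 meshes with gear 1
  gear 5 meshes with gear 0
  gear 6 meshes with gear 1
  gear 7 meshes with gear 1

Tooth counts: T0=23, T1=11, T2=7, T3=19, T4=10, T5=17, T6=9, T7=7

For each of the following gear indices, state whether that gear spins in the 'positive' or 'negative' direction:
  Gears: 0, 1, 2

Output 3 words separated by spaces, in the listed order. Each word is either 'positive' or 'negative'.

Answer: negative positive positive

Derivation:
Gear 0 (driver): negative (depth 0)
  gear 1: meshes with gear 0 -> depth 1 -> positive (opposite of gear 0)
  gear 2: meshes with gear 0 -> depth 1 -> positive (opposite of gear 0)
  gear 3: meshes with gear 2 -> depth 2 -> negative (opposite of gear 2)
  gear 4: meshes with gear 1 -> depth 2 -> negative (opposite of gear 1)
  gear 5: meshes with gear 0 -> depth 1 -> positive (opposite of gear 0)
  gear 6: meshes with gear 1 -> depth 2 -> negative (opposite of gear 1)
  gear 7: meshes with gear 1 -> depth 2 -> negative (opposite of gear 1)
Queried indices 0, 1, 2 -> negative, positive, positive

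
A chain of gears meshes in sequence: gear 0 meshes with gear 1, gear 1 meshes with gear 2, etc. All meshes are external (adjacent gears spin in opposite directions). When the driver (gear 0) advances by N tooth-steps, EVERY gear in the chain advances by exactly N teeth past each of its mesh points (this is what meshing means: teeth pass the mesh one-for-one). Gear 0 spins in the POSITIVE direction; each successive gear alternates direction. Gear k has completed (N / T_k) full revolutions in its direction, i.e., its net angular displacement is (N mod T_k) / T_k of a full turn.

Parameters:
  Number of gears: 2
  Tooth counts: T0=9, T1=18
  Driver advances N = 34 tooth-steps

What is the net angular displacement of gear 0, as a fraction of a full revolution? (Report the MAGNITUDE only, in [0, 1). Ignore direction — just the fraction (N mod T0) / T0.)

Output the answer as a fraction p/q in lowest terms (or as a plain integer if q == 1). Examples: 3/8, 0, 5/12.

Chain of 2 gears, tooth counts: [9, 18]
  gear 0: T0=9, direction=positive, advance = 34 mod 9 = 7 teeth = 7/9 turn
  gear 1: T1=18, direction=negative, advance = 34 mod 18 = 16 teeth = 16/18 turn
Gear 0: 34 mod 9 = 7
Fraction = 7 / 9 = 7/9 (gcd(7,9)=1) = 7/9

Answer: 7/9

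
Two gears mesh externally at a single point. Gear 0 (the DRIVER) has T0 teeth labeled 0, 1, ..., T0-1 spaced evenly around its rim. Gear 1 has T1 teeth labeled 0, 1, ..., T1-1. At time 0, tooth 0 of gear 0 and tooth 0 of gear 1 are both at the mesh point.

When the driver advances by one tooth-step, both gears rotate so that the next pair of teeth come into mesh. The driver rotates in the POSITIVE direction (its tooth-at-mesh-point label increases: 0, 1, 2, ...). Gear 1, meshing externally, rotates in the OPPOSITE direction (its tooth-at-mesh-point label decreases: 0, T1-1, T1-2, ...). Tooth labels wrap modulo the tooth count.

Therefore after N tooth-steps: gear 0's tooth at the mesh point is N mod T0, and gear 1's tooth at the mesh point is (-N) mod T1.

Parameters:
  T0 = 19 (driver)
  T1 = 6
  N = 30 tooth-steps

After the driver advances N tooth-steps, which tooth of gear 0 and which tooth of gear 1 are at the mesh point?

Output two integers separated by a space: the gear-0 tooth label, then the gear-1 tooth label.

Gear 0 (driver, T0=19): tooth at mesh = N mod T0
  30 = 1 * 19 + 11, so 30 mod 19 = 11
  gear 0 tooth = 11
Gear 1 (driven, T1=6): tooth at mesh = (-N) mod T1
  30 = 5 * 6 + 0, so 30 mod 6 = 0
  (-30) mod 6 = 0
Mesh after 30 steps: gear-0 tooth 11 meets gear-1 tooth 0

Answer: 11 0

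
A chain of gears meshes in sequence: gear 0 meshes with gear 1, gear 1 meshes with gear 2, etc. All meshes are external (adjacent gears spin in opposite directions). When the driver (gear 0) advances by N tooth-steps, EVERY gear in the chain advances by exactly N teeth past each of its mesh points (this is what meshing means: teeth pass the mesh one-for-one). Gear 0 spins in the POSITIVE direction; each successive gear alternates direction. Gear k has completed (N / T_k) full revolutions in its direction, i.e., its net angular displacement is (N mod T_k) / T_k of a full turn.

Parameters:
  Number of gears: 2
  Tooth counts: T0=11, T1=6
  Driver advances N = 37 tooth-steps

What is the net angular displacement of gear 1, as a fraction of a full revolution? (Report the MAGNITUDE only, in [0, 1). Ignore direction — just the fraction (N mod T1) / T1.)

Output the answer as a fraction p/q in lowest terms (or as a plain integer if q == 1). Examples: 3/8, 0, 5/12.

Answer: 1/6

Derivation:
Chain of 2 gears, tooth counts: [11, 6]
  gear 0: T0=11, direction=positive, advance = 37 mod 11 = 4 teeth = 4/11 turn
  gear 1: T1=6, direction=negative, advance = 37 mod 6 = 1 teeth = 1/6 turn
Gear 1: 37 mod 6 = 1
Fraction = 1 / 6 = 1/6 (gcd(1,6)=1) = 1/6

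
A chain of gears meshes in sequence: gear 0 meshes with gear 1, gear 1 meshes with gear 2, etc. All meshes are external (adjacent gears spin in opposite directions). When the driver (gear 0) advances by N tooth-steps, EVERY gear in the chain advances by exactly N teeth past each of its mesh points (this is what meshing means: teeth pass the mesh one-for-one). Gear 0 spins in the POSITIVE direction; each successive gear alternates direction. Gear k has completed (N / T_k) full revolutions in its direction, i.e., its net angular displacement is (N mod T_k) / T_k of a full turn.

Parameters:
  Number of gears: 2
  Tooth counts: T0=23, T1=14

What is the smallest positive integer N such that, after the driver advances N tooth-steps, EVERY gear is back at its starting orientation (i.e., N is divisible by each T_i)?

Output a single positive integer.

Answer: 322

Derivation:
Gear k returns to start when N is a multiple of T_k.
All gears at start simultaneously when N is a common multiple of [23, 14]; the smallest such N is lcm(23, 14).
Start: lcm = T0 = 23
Fold in T1=14: gcd(23, 14) = 1; lcm(23, 14) = 23 * 14 / 1 = 322 / 1 = 322
Full cycle length = 322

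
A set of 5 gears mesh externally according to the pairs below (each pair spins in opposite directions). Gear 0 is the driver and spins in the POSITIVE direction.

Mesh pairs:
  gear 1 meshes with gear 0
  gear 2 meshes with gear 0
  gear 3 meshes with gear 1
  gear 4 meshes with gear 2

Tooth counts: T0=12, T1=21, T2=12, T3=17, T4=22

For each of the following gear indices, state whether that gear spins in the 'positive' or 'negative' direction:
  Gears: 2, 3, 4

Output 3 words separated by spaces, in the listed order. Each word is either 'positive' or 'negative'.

Answer: negative positive positive

Derivation:
Gear 0 (driver): positive (depth 0)
  gear 1: meshes with gear 0 -> depth 1 -> negative (opposite of gear 0)
  gear 2: meshes with gear 0 -> depth 1 -> negative (opposite of gear 0)
  gear 3: meshes with gear 1 -> depth 2 -> positive (opposite of gear 1)
  gear 4: meshes with gear 2 -> depth 2 -> positive (opposite of gear 2)
Queried indices 2, 3, 4 -> negative, positive, positive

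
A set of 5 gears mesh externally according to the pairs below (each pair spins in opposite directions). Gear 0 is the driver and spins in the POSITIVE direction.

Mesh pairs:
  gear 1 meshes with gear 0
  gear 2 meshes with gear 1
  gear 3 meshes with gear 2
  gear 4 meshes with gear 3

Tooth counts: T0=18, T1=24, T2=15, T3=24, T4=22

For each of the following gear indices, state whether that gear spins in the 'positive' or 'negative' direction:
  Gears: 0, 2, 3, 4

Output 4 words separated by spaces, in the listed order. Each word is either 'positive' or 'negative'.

Answer: positive positive negative positive

Derivation:
Gear 0 (driver): positive (depth 0)
  gear 1: meshes with gear 0 -> depth 1 -> negative (opposite of gear 0)
  gear 2: meshes with gear 1 -> depth 2 -> positive (opposite of gear 1)
  gear 3: meshes with gear 2 -> depth 3 -> negative (opposite of gear 2)
  gear 4: meshes with gear 3 -> depth 4 -> positive (opposite of gear 3)
Queried indices 0, 2, 3, 4 -> positive, positive, negative, positive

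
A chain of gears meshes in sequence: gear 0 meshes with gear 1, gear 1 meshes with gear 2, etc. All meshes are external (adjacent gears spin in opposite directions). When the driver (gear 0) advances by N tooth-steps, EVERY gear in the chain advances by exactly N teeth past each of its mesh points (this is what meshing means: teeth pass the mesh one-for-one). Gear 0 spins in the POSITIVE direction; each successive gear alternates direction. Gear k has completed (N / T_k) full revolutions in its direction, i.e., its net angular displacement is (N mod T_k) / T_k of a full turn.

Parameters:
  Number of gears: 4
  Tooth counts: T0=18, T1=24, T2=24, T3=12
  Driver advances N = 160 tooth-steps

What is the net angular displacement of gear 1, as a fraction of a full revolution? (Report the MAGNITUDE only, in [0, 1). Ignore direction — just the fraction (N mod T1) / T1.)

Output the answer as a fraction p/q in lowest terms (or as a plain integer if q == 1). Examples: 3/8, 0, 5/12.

Chain of 4 gears, tooth counts: [18, 24, 24, 12]
  gear 0: T0=18, direction=positive, advance = 160 mod 18 = 16 teeth = 16/18 turn
  gear 1: T1=24, direction=negative, advance = 160 mod 24 = 16 teeth = 16/24 turn
  gear 2: T2=24, direction=positive, advance = 160 mod 24 = 16 teeth = 16/24 turn
  gear 3: T3=12, direction=negative, advance = 160 mod 12 = 4 teeth = 4/12 turn
Gear 1: 160 mod 24 = 16
Fraction = 16 / 24 = 2/3 (gcd(16,24)=8) = 2/3

Answer: 2/3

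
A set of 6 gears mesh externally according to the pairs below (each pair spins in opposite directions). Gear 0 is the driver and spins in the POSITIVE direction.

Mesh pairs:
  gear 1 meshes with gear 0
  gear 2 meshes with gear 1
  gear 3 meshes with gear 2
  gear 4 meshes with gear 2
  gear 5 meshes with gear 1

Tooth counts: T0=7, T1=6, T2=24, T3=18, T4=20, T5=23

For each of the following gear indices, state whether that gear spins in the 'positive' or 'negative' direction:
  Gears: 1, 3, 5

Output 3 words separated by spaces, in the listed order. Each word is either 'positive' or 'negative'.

Gear 0 (driver): positive (depth 0)
  gear 1: meshes with gear 0 -> depth 1 -> negative (opposite of gear 0)
  gear 2: meshes with gear 1 -> depth 2 -> positive (opposite of gear 1)
  gear 3: meshes with gear 2 -> depth 3 -> negative (opposite of gear 2)
  gear 4: meshes with gear 2 -> depth 3 -> negative (opposite of gear 2)
  gear 5: meshes with gear 1 -> depth 2 -> positive (opposite of gear 1)
Queried indices 1, 3, 5 -> negative, negative, positive

Answer: negative negative positive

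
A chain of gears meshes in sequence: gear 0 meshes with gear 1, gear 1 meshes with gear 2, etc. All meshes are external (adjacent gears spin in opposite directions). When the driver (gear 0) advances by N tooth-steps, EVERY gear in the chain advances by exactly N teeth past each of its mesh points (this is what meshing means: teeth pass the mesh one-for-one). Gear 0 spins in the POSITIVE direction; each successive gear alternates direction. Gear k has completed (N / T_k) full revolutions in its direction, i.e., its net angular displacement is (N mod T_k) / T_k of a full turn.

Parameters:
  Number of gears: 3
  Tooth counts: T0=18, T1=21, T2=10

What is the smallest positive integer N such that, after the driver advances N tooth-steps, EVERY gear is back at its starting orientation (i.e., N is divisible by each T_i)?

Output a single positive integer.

Answer: 630

Derivation:
Gear k returns to start when N is a multiple of T_k.
All gears at start simultaneously when N is a common multiple of [18, 21, 10]; the smallest such N is lcm(18, 21, 10).
Start: lcm = T0 = 18
Fold in T1=21: gcd(18, 21) = 3; lcm(18, 21) = 18 * 21 / 3 = 378 / 3 = 126
Fold in T2=10: gcd(126, 10) = 2; lcm(126, 10) = 126 * 10 / 2 = 1260 / 2 = 630
Full cycle length = 630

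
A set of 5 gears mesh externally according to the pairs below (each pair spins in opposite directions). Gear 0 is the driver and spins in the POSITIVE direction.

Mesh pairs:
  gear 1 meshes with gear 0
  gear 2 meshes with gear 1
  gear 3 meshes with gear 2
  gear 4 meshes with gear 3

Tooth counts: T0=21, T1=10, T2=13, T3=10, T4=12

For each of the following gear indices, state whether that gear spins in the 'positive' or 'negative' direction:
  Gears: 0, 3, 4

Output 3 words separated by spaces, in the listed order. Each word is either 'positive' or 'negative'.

Answer: positive negative positive

Derivation:
Gear 0 (driver): positive (depth 0)
  gear 1: meshes with gear 0 -> depth 1 -> negative (opposite of gear 0)
  gear 2: meshes with gear 1 -> depth 2 -> positive (opposite of gear 1)
  gear 3: meshes with gear 2 -> depth 3 -> negative (opposite of gear 2)
  gear 4: meshes with gear 3 -> depth 4 -> positive (opposite of gear 3)
Queried indices 0, 3, 4 -> positive, negative, positive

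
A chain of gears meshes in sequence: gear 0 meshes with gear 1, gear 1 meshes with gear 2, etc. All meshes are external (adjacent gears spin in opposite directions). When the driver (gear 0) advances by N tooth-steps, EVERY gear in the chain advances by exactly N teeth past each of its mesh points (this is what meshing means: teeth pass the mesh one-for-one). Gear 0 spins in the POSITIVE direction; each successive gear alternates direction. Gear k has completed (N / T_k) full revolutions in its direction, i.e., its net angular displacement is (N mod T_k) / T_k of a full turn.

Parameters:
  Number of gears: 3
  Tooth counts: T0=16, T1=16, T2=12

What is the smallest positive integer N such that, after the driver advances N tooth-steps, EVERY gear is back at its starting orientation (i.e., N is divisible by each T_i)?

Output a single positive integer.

Gear k returns to start when N is a multiple of T_k.
All gears at start simultaneously when N is a common multiple of [16, 16, 12]; the smallest such N is lcm(16, 16, 12).
Start: lcm = T0 = 16
Fold in T1=16: gcd(16, 16) = 16; lcm(16, 16) = 16 * 16 / 16 = 256 / 16 = 16
Fold in T2=12: gcd(16, 12) = 4; lcm(16, 12) = 16 * 12 / 4 = 192 / 4 = 48
Full cycle length = 48

Answer: 48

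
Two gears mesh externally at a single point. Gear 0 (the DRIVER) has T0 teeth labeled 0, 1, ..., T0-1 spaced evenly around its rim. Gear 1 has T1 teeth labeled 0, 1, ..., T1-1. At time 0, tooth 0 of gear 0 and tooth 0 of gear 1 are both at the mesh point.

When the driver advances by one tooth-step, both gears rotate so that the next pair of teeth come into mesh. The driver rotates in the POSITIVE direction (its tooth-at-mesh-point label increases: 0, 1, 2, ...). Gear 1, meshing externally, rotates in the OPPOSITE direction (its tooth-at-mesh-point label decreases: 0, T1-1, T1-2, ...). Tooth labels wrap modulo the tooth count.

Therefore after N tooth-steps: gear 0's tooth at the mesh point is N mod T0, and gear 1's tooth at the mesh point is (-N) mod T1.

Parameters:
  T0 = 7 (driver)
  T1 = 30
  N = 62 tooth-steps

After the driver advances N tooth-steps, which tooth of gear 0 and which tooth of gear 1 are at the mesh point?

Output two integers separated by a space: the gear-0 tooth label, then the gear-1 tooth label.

Gear 0 (driver, T0=7): tooth at mesh = N mod T0
  62 = 8 * 7 + 6, so 62 mod 7 = 6
  gear 0 tooth = 6
Gear 1 (driven, T1=30): tooth at mesh = (-N) mod T1
  62 = 2 * 30 + 2, so 62 mod 30 = 2
  (-62) mod 30 = (-2) mod 30 = 30 - 2 = 28
Mesh after 62 steps: gear-0 tooth 6 meets gear-1 tooth 28

Answer: 6 28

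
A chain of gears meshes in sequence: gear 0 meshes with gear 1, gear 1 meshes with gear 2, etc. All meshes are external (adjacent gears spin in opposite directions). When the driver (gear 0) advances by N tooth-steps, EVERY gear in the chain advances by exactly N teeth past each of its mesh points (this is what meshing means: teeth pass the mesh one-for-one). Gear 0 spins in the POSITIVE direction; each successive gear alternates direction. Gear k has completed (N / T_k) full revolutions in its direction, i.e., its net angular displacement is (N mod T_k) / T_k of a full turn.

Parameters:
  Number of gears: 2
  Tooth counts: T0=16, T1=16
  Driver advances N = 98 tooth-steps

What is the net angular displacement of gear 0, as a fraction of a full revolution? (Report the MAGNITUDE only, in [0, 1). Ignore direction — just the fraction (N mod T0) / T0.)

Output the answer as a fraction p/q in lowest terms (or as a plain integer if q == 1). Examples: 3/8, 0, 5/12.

Answer: 1/8

Derivation:
Chain of 2 gears, tooth counts: [16, 16]
  gear 0: T0=16, direction=positive, advance = 98 mod 16 = 2 teeth = 2/16 turn
  gear 1: T1=16, direction=negative, advance = 98 mod 16 = 2 teeth = 2/16 turn
Gear 0: 98 mod 16 = 2
Fraction = 2 / 16 = 1/8 (gcd(2,16)=2) = 1/8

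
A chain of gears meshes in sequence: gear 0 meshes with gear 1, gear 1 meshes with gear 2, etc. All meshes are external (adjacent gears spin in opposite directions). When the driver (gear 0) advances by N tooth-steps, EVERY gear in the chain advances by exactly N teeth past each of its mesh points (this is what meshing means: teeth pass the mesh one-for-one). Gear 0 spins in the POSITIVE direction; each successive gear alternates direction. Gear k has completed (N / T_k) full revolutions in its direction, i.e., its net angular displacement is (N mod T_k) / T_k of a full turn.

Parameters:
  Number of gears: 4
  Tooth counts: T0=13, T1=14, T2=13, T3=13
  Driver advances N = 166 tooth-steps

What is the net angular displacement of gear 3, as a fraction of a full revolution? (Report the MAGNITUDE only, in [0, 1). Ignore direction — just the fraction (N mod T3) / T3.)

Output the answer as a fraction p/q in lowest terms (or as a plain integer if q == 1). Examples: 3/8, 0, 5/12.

Answer: 10/13

Derivation:
Chain of 4 gears, tooth counts: [13, 14, 13, 13]
  gear 0: T0=13, direction=positive, advance = 166 mod 13 = 10 teeth = 10/13 turn
  gear 1: T1=14, direction=negative, advance = 166 mod 14 = 12 teeth = 12/14 turn
  gear 2: T2=13, direction=positive, advance = 166 mod 13 = 10 teeth = 10/13 turn
  gear 3: T3=13, direction=negative, advance = 166 mod 13 = 10 teeth = 10/13 turn
Gear 3: 166 mod 13 = 10
Fraction = 10 / 13 = 10/13 (gcd(10,13)=1) = 10/13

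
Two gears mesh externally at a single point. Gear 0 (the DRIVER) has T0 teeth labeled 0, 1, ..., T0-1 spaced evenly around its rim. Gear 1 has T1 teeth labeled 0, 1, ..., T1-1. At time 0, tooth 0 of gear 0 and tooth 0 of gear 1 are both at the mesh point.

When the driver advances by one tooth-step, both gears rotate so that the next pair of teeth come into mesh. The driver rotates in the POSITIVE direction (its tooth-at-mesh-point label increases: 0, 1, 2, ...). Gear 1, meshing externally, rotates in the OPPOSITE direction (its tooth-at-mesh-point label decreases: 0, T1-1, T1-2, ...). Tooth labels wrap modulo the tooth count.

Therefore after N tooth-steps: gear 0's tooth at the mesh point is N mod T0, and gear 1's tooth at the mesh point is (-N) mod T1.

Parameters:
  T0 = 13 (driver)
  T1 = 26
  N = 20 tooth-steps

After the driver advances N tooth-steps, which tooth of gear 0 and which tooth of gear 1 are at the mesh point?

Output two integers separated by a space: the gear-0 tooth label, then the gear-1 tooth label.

Gear 0 (driver, T0=13): tooth at mesh = N mod T0
  20 = 1 * 13 + 7, so 20 mod 13 = 7
  gear 0 tooth = 7
Gear 1 (driven, T1=26): tooth at mesh = (-N) mod T1
  20 = 0 * 26 + 20, so 20 mod 26 = 20
  (-20) mod 26 = (-20) mod 26 = 26 - 20 = 6
Mesh after 20 steps: gear-0 tooth 7 meets gear-1 tooth 6

Answer: 7 6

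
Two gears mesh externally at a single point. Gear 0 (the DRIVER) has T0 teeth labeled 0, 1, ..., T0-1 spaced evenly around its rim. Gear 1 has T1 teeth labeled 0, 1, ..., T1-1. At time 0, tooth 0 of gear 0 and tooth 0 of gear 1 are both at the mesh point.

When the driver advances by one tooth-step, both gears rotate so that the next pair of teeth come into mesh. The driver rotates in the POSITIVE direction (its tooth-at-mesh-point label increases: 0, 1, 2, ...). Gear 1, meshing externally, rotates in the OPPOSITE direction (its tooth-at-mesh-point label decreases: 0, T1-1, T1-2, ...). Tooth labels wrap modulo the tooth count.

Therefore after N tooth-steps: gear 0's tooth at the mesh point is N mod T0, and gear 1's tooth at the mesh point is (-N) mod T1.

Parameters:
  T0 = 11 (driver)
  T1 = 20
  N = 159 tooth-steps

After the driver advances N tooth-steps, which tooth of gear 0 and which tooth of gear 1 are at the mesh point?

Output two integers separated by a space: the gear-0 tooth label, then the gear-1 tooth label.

Answer: 5 1

Derivation:
Gear 0 (driver, T0=11): tooth at mesh = N mod T0
  159 = 14 * 11 + 5, so 159 mod 11 = 5
  gear 0 tooth = 5
Gear 1 (driven, T1=20): tooth at mesh = (-N) mod T1
  159 = 7 * 20 + 19, so 159 mod 20 = 19
  (-159) mod 20 = (-19) mod 20 = 20 - 19 = 1
Mesh after 159 steps: gear-0 tooth 5 meets gear-1 tooth 1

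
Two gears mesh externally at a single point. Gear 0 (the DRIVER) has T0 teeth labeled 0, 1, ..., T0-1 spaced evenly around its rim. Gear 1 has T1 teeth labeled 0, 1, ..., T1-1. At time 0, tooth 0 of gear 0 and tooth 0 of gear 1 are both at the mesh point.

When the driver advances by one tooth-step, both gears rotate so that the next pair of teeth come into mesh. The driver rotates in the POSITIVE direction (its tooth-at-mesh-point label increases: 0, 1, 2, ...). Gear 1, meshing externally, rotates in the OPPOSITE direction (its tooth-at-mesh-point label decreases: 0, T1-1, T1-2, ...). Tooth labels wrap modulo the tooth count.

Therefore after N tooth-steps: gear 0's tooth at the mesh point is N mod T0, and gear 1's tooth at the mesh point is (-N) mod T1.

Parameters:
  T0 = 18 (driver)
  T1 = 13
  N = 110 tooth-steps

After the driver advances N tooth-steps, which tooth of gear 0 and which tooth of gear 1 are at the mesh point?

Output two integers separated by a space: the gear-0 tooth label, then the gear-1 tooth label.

Gear 0 (driver, T0=18): tooth at mesh = N mod T0
  110 = 6 * 18 + 2, so 110 mod 18 = 2
  gear 0 tooth = 2
Gear 1 (driven, T1=13): tooth at mesh = (-N) mod T1
  110 = 8 * 13 + 6, so 110 mod 13 = 6
  (-110) mod 13 = (-6) mod 13 = 13 - 6 = 7
Mesh after 110 steps: gear-0 tooth 2 meets gear-1 tooth 7

Answer: 2 7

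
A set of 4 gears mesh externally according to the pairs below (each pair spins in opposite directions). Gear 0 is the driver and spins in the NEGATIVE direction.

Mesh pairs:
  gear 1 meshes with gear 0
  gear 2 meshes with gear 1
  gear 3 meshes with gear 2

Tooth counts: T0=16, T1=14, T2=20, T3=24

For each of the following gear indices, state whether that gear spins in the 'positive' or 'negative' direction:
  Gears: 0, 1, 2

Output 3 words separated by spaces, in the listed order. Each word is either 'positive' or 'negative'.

Gear 0 (driver): negative (depth 0)
  gear 1: meshes with gear 0 -> depth 1 -> positive (opposite of gear 0)
  gear 2: meshes with gear 1 -> depth 2 -> negative (opposite of gear 1)
  gear 3: meshes with gear 2 -> depth 3 -> positive (opposite of gear 2)
Queried indices 0, 1, 2 -> negative, positive, negative

Answer: negative positive negative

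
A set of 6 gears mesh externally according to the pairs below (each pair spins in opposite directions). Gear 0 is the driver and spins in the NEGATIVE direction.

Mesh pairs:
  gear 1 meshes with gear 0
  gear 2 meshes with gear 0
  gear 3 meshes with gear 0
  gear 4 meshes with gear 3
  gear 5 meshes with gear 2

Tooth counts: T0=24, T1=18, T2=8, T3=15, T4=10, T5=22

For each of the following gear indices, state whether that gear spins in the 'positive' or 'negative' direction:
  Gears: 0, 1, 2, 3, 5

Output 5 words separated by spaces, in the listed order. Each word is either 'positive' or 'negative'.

Answer: negative positive positive positive negative

Derivation:
Gear 0 (driver): negative (depth 0)
  gear 1: meshes with gear 0 -> depth 1 -> positive (opposite of gear 0)
  gear 2: meshes with gear 0 -> depth 1 -> positive (opposite of gear 0)
  gear 3: meshes with gear 0 -> depth 1 -> positive (opposite of gear 0)
  gear 4: meshes with gear 3 -> depth 2 -> negative (opposite of gear 3)
  gear 5: meshes with gear 2 -> depth 2 -> negative (opposite of gear 2)
Queried indices 0, 1, 2, 3, 5 -> negative, positive, positive, positive, negative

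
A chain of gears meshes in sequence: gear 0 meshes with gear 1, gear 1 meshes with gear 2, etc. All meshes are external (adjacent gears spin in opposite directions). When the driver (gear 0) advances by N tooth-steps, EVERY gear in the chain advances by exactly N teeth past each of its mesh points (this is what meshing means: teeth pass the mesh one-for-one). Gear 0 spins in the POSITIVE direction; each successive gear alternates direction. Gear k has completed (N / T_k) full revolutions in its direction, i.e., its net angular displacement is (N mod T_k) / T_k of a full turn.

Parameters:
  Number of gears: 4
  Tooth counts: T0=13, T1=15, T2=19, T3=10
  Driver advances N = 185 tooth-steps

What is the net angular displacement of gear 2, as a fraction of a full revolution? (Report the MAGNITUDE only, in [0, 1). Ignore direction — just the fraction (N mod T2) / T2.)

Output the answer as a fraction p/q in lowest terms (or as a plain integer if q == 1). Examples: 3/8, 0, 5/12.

Answer: 14/19

Derivation:
Chain of 4 gears, tooth counts: [13, 15, 19, 10]
  gear 0: T0=13, direction=positive, advance = 185 mod 13 = 3 teeth = 3/13 turn
  gear 1: T1=15, direction=negative, advance = 185 mod 15 = 5 teeth = 5/15 turn
  gear 2: T2=19, direction=positive, advance = 185 mod 19 = 14 teeth = 14/19 turn
  gear 3: T3=10, direction=negative, advance = 185 mod 10 = 5 teeth = 5/10 turn
Gear 2: 185 mod 19 = 14
Fraction = 14 / 19 = 14/19 (gcd(14,19)=1) = 14/19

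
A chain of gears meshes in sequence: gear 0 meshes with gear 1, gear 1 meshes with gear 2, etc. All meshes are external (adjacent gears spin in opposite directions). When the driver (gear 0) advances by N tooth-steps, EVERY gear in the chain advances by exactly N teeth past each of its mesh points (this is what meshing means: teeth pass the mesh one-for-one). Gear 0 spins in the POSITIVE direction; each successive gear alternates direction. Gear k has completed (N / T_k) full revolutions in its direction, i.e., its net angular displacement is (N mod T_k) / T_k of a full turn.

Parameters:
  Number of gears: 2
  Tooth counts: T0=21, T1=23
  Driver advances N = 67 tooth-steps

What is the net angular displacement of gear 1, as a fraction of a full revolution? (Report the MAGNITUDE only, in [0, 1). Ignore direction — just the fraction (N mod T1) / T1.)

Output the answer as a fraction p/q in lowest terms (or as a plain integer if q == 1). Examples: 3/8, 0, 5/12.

Chain of 2 gears, tooth counts: [21, 23]
  gear 0: T0=21, direction=positive, advance = 67 mod 21 = 4 teeth = 4/21 turn
  gear 1: T1=23, direction=negative, advance = 67 mod 23 = 21 teeth = 21/23 turn
Gear 1: 67 mod 23 = 21
Fraction = 21 / 23 = 21/23 (gcd(21,23)=1) = 21/23

Answer: 21/23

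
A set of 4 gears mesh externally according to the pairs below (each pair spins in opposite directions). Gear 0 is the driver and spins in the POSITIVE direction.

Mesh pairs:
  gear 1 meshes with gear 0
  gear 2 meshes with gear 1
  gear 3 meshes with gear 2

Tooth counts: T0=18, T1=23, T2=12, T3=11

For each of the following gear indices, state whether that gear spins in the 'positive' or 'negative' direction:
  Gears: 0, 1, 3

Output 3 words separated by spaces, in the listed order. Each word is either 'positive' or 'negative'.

Answer: positive negative negative

Derivation:
Gear 0 (driver): positive (depth 0)
  gear 1: meshes with gear 0 -> depth 1 -> negative (opposite of gear 0)
  gear 2: meshes with gear 1 -> depth 2 -> positive (opposite of gear 1)
  gear 3: meshes with gear 2 -> depth 3 -> negative (opposite of gear 2)
Queried indices 0, 1, 3 -> positive, negative, negative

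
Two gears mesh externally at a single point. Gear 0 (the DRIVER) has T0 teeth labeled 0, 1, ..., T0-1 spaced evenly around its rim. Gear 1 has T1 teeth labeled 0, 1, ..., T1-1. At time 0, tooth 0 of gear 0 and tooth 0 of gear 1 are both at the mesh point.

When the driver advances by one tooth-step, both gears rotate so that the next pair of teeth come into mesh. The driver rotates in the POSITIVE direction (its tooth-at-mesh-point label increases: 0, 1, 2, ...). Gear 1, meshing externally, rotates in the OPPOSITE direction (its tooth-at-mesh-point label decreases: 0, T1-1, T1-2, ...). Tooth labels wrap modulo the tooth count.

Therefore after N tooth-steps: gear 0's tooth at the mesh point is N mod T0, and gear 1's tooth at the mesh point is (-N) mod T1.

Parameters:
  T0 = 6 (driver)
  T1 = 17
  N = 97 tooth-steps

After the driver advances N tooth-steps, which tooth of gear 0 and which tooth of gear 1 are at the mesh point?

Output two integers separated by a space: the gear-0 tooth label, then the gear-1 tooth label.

Gear 0 (driver, T0=6): tooth at mesh = N mod T0
  97 = 16 * 6 + 1, so 97 mod 6 = 1
  gear 0 tooth = 1
Gear 1 (driven, T1=17): tooth at mesh = (-N) mod T1
  97 = 5 * 17 + 12, so 97 mod 17 = 12
  (-97) mod 17 = (-12) mod 17 = 17 - 12 = 5
Mesh after 97 steps: gear-0 tooth 1 meets gear-1 tooth 5

Answer: 1 5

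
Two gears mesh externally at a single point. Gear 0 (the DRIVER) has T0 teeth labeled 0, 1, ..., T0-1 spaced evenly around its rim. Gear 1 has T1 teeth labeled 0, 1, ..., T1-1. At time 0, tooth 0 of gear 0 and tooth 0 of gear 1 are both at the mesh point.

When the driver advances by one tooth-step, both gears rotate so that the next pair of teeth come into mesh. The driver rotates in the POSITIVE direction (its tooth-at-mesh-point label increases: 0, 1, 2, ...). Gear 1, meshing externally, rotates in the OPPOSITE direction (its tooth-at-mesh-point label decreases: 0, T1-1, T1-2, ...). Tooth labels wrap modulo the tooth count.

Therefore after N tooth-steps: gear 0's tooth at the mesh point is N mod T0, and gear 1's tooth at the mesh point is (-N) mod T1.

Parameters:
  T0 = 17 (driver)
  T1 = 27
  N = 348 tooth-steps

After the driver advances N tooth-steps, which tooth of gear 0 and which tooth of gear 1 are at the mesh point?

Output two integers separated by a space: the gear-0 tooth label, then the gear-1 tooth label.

Answer: 8 3

Derivation:
Gear 0 (driver, T0=17): tooth at mesh = N mod T0
  348 = 20 * 17 + 8, so 348 mod 17 = 8
  gear 0 tooth = 8
Gear 1 (driven, T1=27): tooth at mesh = (-N) mod T1
  348 = 12 * 27 + 24, so 348 mod 27 = 24
  (-348) mod 27 = (-24) mod 27 = 27 - 24 = 3
Mesh after 348 steps: gear-0 tooth 8 meets gear-1 tooth 3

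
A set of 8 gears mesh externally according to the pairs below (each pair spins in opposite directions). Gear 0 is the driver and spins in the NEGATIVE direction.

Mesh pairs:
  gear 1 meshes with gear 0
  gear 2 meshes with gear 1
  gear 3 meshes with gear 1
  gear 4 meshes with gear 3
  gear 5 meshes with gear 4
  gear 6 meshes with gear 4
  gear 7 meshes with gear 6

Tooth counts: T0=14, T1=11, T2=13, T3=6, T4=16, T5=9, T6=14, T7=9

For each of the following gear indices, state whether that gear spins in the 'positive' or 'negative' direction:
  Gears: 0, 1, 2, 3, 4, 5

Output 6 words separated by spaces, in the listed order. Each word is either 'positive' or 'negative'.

Answer: negative positive negative negative positive negative

Derivation:
Gear 0 (driver): negative (depth 0)
  gear 1: meshes with gear 0 -> depth 1 -> positive (opposite of gear 0)
  gear 2: meshes with gear 1 -> depth 2 -> negative (opposite of gear 1)
  gear 3: meshes with gear 1 -> depth 2 -> negative (opposite of gear 1)
  gear 4: meshes with gear 3 -> depth 3 -> positive (opposite of gear 3)
  gear 5: meshes with gear 4 -> depth 4 -> negative (opposite of gear 4)
  gear 6: meshes with gear 4 -> depth 4 -> negative (opposite of gear 4)
  gear 7: meshes with gear 6 -> depth 5 -> positive (opposite of gear 6)
Queried indices 0, 1, 2, 3, 4, 5 -> negative, positive, negative, negative, positive, negative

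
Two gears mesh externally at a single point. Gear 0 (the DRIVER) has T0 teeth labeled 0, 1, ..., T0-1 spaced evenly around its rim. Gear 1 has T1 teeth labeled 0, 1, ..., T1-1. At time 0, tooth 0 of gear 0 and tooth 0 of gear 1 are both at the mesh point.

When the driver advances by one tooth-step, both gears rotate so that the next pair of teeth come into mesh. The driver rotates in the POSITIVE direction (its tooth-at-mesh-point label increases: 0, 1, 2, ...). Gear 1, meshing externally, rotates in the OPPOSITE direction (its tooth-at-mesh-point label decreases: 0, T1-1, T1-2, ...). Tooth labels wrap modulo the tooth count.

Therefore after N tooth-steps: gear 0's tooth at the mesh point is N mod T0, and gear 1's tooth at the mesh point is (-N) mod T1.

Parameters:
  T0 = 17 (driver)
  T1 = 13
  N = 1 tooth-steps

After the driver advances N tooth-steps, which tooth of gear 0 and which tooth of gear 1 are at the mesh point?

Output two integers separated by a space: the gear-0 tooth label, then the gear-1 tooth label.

Answer: 1 12

Derivation:
Gear 0 (driver, T0=17): tooth at mesh = N mod T0
  1 = 0 * 17 + 1, so 1 mod 17 = 1
  gear 0 tooth = 1
Gear 1 (driven, T1=13): tooth at mesh = (-N) mod T1
  1 = 0 * 13 + 1, so 1 mod 13 = 1
  (-1) mod 13 = (-1) mod 13 = 13 - 1 = 12
Mesh after 1 steps: gear-0 tooth 1 meets gear-1 tooth 12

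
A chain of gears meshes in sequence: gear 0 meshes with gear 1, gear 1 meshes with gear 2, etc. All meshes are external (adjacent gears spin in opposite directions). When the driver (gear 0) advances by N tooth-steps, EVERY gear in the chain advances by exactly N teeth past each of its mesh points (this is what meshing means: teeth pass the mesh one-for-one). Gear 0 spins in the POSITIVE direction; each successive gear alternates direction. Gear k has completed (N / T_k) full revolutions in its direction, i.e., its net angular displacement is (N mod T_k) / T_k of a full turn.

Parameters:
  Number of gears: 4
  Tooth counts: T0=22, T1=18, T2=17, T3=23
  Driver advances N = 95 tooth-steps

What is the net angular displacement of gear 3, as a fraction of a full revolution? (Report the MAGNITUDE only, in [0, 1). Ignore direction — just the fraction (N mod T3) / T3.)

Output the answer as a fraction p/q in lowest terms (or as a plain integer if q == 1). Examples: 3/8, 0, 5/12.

Answer: 3/23

Derivation:
Chain of 4 gears, tooth counts: [22, 18, 17, 23]
  gear 0: T0=22, direction=positive, advance = 95 mod 22 = 7 teeth = 7/22 turn
  gear 1: T1=18, direction=negative, advance = 95 mod 18 = 5 teeth = 5/18 turn
  gear 2: T2=17, direction=positive, advance = 95 mod 17 = 10 teeth = 10/17 turn
  gear 3: T3=23, direction=negative, advance = 95 mod 23 = 3 teeth = 3/23 turn
Gear 3: 95 mod 23 = 3
Fraction = 3 / 23 = 3/23 (gcd(3,23)=1) = 3/23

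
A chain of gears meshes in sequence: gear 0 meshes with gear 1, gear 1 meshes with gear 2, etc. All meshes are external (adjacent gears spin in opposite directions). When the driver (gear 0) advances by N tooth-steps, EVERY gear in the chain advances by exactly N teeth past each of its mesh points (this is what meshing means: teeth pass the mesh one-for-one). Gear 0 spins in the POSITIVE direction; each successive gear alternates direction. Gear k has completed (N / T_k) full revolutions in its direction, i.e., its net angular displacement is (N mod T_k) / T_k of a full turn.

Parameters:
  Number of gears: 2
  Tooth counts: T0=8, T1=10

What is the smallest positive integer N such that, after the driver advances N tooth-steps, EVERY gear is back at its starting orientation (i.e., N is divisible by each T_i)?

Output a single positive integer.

Gear k returns to start when N is a multiple of T_k.
All gears at start simultaneously when N is a common multiple of [8, 10]; the smallest such N is lcm(8, 10).
Start: lcm = T0 = 8
Fold in T1=10: gcd(8, 10) = 2; lcm(8, 10) = 8 * 10 / 2 = 80 / 2 = 40
Full cycle length = 40

Answer: 40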